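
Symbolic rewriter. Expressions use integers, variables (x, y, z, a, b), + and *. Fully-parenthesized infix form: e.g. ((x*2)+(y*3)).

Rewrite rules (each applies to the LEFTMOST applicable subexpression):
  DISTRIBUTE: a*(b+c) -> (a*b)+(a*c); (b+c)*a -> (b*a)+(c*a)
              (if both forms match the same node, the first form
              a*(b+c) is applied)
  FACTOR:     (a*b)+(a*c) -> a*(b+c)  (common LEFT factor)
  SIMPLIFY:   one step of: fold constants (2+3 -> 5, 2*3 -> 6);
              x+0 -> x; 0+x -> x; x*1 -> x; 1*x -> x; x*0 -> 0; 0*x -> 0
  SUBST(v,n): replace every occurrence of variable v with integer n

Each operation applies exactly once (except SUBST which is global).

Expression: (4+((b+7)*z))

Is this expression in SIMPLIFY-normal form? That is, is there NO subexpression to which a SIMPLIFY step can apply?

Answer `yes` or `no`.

Expression: (4+((b+7)*z))
Scanning for simplifiable subexpressions (pre-order)...
  at root: (4+((b+7)*z)) (not simplifiable)
  at R: ((b+7)*z) (not simplifiable)
  at RL: (b+7) (not simplifiable)
Result: no simplifiable subexpression found -> normal form.

Answer: yes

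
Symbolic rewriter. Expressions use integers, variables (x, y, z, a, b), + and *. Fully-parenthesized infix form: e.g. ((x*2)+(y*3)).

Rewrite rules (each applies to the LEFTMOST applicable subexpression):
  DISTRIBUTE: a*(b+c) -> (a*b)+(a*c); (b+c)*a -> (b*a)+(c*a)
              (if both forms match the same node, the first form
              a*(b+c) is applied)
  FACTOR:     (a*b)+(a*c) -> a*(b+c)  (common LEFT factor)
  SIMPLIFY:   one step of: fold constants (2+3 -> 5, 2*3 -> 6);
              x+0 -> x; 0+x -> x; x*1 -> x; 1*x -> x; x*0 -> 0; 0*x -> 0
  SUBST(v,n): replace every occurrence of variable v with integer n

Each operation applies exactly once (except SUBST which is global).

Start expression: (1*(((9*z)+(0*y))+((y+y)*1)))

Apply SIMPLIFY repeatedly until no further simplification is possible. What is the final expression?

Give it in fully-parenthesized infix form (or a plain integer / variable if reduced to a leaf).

Answer: ((9*z)+(y+y))

Derivation:
Start: (1*(((9*z)+(0*y))+((y+y)*1)))
Step 1: at root: (1*(((9*z)+(0*y))+((y+y)*1))) -> (((9*z)+(0*y))+((y+y)*1)); overall: (1*(((9*z)+(0*y))+((y+y)*1))) -> (((9*z)+(0*y))+((y+y)*1))
Step 2: at LR: (0*y) -> 0; overall: (((9*z)+(0*y))+((y+y)*1)) -> (((9*z)+0)+((y+y)*1))
Step 3: at L: ((9*z)+0) -> (9*z); overall: (((9*z)+0)+((y+y)*1)) -> ((9*z)+((y+y)*1))
Step 4: at R: ((y+y)*1) -> (y+y); overall: ((9*z)+((y+y)*1)) -> ((9*z)+(y+y))
Fixed point: ((9*z)+(y+y))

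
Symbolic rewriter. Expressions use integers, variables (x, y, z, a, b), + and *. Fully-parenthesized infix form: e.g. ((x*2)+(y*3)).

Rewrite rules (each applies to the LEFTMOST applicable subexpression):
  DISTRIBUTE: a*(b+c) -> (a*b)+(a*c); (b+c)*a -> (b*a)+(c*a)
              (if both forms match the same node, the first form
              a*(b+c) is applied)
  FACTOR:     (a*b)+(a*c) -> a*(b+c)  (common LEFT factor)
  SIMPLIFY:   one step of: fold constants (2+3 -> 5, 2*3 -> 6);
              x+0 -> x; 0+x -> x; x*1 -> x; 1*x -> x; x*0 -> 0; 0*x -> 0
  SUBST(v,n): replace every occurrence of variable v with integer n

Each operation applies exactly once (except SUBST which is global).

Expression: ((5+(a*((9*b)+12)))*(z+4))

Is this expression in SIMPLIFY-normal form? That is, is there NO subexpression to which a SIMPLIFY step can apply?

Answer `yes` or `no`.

Expression: ((5+(a*((9*b)+12)))*(z+4))
Scanning for simplifiable subexpressions (pre-order)...
  at root: ((5+(a*((9*b)+12)))*(z+4)) (not simplifiable)
  at L: (5+(a*((9*b)+12))) (not simplifiable)
  at LR: (a*((9*b)+12)) (not simplifiable)
  at LRR: ((9*b)+12) (not simplifiable)
  at LRRL: (9*b) (not simplifiable)
  at R: (z+4) (not simplifiable)
Result: no simplifiable subexpression found -> normal form.

Answer: yes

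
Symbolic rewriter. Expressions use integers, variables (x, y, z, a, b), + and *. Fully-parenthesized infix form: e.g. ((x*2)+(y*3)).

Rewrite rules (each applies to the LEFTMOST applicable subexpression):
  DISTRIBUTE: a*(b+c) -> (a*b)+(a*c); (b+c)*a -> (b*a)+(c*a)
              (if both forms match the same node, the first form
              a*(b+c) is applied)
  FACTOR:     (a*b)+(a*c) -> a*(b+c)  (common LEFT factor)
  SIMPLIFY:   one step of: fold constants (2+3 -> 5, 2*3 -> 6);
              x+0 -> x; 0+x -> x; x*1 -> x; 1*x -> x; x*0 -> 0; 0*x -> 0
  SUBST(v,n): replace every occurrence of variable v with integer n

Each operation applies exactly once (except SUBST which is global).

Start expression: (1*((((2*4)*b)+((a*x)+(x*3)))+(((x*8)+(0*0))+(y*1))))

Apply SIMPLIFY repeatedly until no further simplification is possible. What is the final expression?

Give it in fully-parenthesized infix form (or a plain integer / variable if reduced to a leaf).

Start: (1*((((2*4)*b)+((a*x)+(x*3)))+(((x*8)+(0*0))+(y*1))))
Step 1: at root: (1*((((2*4)*b)+((a*x)+(x*3)))+(((x*8)+(0*0))+(y*1)))) -> ((((2*4)*b)+((a*x)+(x*3)))+(((x*8)+(0*0))+(y*1))); overall: (1*((((2*4)*b)+((a*x)+(x*3)))+(((x*8)+(0*0))+(y*1)))) -> ((((2*4)*b)+((a*x)+(x*3)))+(((x*8)+(0*0))+(y*1)))
Step 2: at LLL: (2*4) -> 8; overall: ((((2*4)*b)+((a*x)+(x*3)))+(((x*8)+(0*0))+(y*1))) -> (((8*b)+((a*x)+(x*3)))+(((x*8)+(0*0))+(y*1)))
Step 3: at RLR: (0*0) -> 0; overall: (((8*b)+((a*x)+(x*3)))+(((x*8)+(0*0))+(y*1))) -> (((8*b)+((a*x)+(x*3)))+(((x*8)+0)+(y*1)))
Step 4: at RL: ((x*8)+0) -> (x*8); overall: (((8*b)+((a*x)+(x*3)))+(((x*8)+0)+(y*1))) -> (((8*b)+((a*x)+(x*3)))+((x*8)+(y*1)))
Step 5: at RR: (y*1) -> y; overall: (((8*b)+((a*x)+(x*3)))+((x*8)+(y*1))) -> (((8*b)+((a*x)+(x*3)))+((x*8)+y))
Fixed point: (((8*b)+((a*x)+(x*3)))+((x*8)+y))

Answer: (((8*b)+((a*x)+(x*3)))+((x*8)+y))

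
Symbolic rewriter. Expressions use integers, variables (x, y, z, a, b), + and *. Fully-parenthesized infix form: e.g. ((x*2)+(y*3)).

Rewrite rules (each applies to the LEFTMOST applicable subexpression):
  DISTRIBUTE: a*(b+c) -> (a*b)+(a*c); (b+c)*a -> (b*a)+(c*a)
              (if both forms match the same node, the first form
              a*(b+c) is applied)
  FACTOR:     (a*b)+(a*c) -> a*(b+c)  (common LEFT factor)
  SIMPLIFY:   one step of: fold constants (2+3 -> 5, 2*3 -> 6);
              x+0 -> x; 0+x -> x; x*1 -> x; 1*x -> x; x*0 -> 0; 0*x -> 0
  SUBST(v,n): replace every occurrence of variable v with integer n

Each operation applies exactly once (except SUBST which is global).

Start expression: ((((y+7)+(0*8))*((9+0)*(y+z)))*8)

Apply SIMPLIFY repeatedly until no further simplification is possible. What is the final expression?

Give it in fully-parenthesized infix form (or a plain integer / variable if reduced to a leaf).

Answer: (((y+7)*(9*(y+z)))*8)

Derivation:
Start: ((((y+7)+(0*8))*((9+0)*(y+z)))*8)
Step 1: at LLR: (0*8) -> 0; overall: ((((y+7)+(0*8))*((9+0)*(y+z)))*8) -> ((((y+7)+0)*((9+0)*(y+z)))*8)
Step 2: at LL: ((y+7)+0) -> (y+7); overall: ((((y+7)+0)*((9+0)*(y+z)))*8) -> (((y+7)*((9+0)*(y+z)))*8)
Step 3: at LRL: (9+0) -> 9; overall: (((y+7)*((9+0)*(y+z)))*8) -> (((y+7)*(9*(y+z)))*8)
Fixed point: (((y+7)*(9*(y+z)))*8)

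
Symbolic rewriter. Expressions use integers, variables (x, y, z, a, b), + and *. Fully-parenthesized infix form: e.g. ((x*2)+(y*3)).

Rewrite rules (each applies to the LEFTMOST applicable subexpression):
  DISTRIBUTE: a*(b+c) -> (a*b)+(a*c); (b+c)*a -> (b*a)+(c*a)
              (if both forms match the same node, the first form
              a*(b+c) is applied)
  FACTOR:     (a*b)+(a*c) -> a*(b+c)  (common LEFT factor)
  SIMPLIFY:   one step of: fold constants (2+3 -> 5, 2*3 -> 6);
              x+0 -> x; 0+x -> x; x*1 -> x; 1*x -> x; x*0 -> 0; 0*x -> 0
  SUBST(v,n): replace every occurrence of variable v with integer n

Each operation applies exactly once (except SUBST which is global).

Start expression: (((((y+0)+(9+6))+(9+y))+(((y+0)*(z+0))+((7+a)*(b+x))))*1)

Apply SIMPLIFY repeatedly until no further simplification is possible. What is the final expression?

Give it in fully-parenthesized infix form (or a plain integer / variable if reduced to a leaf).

Start: (((((y+0)+(9+6))+(9+y))+(((y+0)*(z+0))+((7+a)*(b+x))))*1)
Step 1: at root: (((((y+0)+(9+6))+(9+y))+(((y+0)*(z+0))+((7+a)*(b+x))))*1) -> ((((y+0)+(9+6))+(9+y))+(((y+0)*(z+0))+((7+a)*(b+x)))); overall: (((((y+0)+(9+6))+(9+y))+(((y+0)*(z+0))+((7+a)*(b+x))))*1) -> ((((y+0)+(9+6))+(9+y))+(((y+0)*(z+0))+((7+a)*(b+x))))
Step 2: at LLL: (y+0) -> y; overall: ((((y+0)+(9+6))+(9+y))+(((y+0)*(z+0))+((7+a)*(b+x)))) -> (((y+(9+6))+(9+y))+(((y+0)*(z+0))+((7+a)*(b+x))))
Step 3: at LLR: (9+6) -> 15; overall: (((y+(9+6))+(9+y))+(((y+0)*(z+0))+((7+a)*(b+x)))) -> (((y+15)+(9+y))+(((y+0)*(z+0))+((7+a)*(b+x))))
Step 4: at RLL: (y+0) -> y; overall: (((y+15)+(9+y))+(((y+0)*(z+0))+((7+a)*(b+x)))) -> (((y+15)+(9+y))+((y*(z+0))+((7+a)*(b+x))))
Step 5: at RLR: (z+0) -> z; overall: (((y+15)+(9+y))+((y*(z+0))+((7+a)*(b+x)))) -> (((y+15)+(9+y))+((y*z)+((7+a)*(b+x))))
Fixed point: (((y+15)+(9+y))+((y*z)+((7+a)*(b+x))))

Answer: (((y+15)+(9+y))+((y*z)+((7+a)*(b+x))))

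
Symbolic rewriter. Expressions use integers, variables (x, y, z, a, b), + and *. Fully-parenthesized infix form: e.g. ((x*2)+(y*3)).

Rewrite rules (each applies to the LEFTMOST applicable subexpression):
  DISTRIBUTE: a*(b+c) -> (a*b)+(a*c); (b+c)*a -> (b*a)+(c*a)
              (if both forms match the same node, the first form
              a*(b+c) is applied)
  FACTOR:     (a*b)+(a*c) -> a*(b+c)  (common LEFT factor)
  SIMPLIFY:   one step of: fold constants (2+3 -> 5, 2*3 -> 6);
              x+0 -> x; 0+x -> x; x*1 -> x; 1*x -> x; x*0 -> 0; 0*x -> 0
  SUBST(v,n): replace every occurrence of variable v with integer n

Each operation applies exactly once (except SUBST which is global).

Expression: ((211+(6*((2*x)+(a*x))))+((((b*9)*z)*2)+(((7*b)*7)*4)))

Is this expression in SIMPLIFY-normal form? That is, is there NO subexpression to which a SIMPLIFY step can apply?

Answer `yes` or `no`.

Answer: yes

Derivation:
Expression: ((211+(6*((2*x)+(a*x))))+((((b*9)*z)*2)+(((7*b)*7)*4)))
Scanning for simplifiable subexpressions (pre-order)...
  at root: ((211+(6*((2*x)+(a*x))))+((((b*9)*z)*2)+(((7*b)*7)*4))) (not simplifiable)
  at L: (211+(6*((2*x)+(a*x)))) (not simplifiable)
  at LR: (6*((2*x)+(a*x))) (not simplifiable)
  at LRR: ((2*x)+(a*x)) (not simplifiable)
  at LRRL: (2*x) (not simplifiable)
  at LRRR: (a*x) (not simplifiable)
  at R: ((((b*9)*z)*2)+(((7*b)*7)*4)) (not simplifiable)
  at RL: (((b*9)*z)*2) (not simplifiable)
  at RLL: ((b*9)*z) (not simplifiable)
  at RLLL: (b*9) (not simplifiable)
  at RR: (((7*b)*7)*4) (not simplifiable)
  at RRL: ((7*b)*7) (not simplifiable)
  at RRLL: (7*b) (not simplifiable)
Result: no simplifiable subexpression found -> normal form.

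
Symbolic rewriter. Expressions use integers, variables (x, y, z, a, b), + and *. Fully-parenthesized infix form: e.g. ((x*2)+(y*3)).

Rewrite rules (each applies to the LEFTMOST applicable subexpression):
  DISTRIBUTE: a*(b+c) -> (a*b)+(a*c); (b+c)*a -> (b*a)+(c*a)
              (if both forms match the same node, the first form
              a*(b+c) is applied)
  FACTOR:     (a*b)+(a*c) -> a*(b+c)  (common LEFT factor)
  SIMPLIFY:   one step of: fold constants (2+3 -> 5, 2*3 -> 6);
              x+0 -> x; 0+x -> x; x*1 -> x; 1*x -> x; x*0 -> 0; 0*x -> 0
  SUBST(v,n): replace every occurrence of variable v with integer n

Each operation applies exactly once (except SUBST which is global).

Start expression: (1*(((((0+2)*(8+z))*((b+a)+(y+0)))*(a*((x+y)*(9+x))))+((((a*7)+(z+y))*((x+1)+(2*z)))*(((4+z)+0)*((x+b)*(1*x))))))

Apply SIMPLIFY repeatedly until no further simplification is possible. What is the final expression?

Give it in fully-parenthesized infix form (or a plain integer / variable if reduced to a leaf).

Answer: ((((2*(8+z))*((b+a)+y))*(a*((x+y)*(9+x))))+((((a*7)+(z+y))*((x+1)+(2*z)))*((4+z)*((x+b)*x))))

Derivation:
Start: (1*(((((0+2)*(8+z))*((b+a)+(y+0)))*(a*((x+y)*(9+x))))+((((a*7)+(z+y))*((x+1)+(2*z)))*(((4+z)+0)*((x+b)*(1*x))))))
Step 1: at root: (1*(((((0+2)*(8+z))*((b+a)+(y+0)))*(a*((x+y)*(9+x))))+((((a*7)+(z+y))*((x+1)+(2*z)))*(((4+z)+0)*((x+b)*(1*x)))))) -> (((((0+2)*(8+z))*((b+a)+(y+0)))*(a*((x+y)*(9+x))))+((((a*7)+(z+y))*((x+1)+(2*z)))*(((4+z)+0)*((x+b)*(1*x))))); overall: (1*(((((0+2)*(8+z))*((b+a)+(y+0)))*(a*((x+y)*(9+x))))+((((a*7)+(z+y))*((x+1)+(2*z)))*(((4+z)+0)*((x+b)*(1*x)))))) -> (((((0+2)*(8+z))*((b+a)+(y+0)))*(a*((x+y)*(9+x))))+((((a*7)+(z+y))*((x+1)+(2*z)))*(((4+z)+0)*((x+b)*(1*x)))))
Step 2: at LLLL: (0+2) -> 2; overall: (((((0+2)*(8+z))*((b+a)+(y+0)))*(a*((x+y)*(9+x))))+((((a*7)+(z+y))*((x+1)+(2*z)))*(((4+z)+0)*((x+b)*(1*x))))) -> ((((2*(8+z))*((b+a)+(y+0)))*(a*((x+y)*(9+x))))+((((a*7)+(z+y))*((x+1)+(2*z)))*(((4+z)+0)*((x+b)*(1*x)))))
Step 3: at LLRR: (y+0) -> y; overall: ((((2*(8+z))*((b+a)+(y+0)))*(a*((x+y)*(9+x))))+((((a*7)+(z+y))*((x+1)+(2*z)))*(((4+z)+0)*((x+b)*(1*x))))) -> ((((2*(8+z))*((b+a)+y))*(a*((x+y)*(9+x))))+((((a*7)+(z+y))*((x+1)+(2*z)))*(((4+z)+0)*((x+b)*(1*x)))))
Step 4: at RRL: ((4+z)+0) -> (4+z); overall: ((((2*(8+z))*((b+a)+y))*(a*((x+y)*(9+x))))+((((a*7)+(z+y))*((x+1)+(2*z)))*(((4+z)+0)*((x+b)*(1*x))))) -> ((((2*(8+z))*((b+a)+y))*(a*((x+y)*(9+x))))+((((a*7)+(z+y))*((x+1)+(2*z)))*((4+z)*((x+b)*(1*x)))))
Step 5: at RRRR: (1*x) -> x; overall: ((((2*(8+z))*((b+a)+y))*(a*((x+y)*(9+x))))+((((a*7)+(z+y))*((x+1)+(2*z)))*((4+z)*((x+b)*(1*x))))) -> ((((2*(8+z))*((b+a)+y))*(a*((x+y)*(9+x))))+((((a*7)+(z+y))*((x+1)+(2*z)))*((4+z)*((x+b)*x))))
Fixed point: ((((2*(8+z))*((b+a)+y))*(a*((x+y)*(9+x))))+((((a*7)+(z+y))*((x+1)+(2*z)))*((4+z)*((x+b)*x))))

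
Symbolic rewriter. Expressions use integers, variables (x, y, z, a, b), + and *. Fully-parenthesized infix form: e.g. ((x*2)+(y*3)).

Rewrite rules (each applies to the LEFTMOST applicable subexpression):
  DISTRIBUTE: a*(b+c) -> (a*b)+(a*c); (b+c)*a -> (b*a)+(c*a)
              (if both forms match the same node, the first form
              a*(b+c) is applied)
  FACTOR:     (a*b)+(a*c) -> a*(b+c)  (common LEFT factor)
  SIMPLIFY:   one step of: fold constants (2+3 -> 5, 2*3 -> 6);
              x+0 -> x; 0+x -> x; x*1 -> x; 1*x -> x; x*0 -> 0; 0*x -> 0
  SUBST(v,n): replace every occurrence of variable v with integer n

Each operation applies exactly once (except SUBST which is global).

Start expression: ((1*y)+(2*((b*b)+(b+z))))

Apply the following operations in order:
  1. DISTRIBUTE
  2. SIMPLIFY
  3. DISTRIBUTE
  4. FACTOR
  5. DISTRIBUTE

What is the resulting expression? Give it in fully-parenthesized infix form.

Start: ((1*y)+(2*((b*b)+(b+z))))
Apply DISTRIBUTE at R (target: (2*((b*b)+(b+z)))): ((1*y)+(2*((b*b)+(b+z)))) -> ((1*y)+((2*(b*b))+(2*(b+z))))
Apply SIMPLIFY at L (target: (1*y)): ((1*y)+((2*(b*b))+(2*(b+z)))) -> (y+((2*(b*b))+(2*(b+z))))
Apply DISTRIBUTE at RR (target: (2*(b+z))): (y+((2*(b*b))+(2*(b+z)))) -> (y+((2*(b*b))+((2*b)+(2*z))))
Apply FACTOR at RR (target: ((2*b)+(2*z))): (y+((2*(b*b))+((2*b)+(2*z)))) -> (y+((2*(b*b))+(2*(b+z))))
Apply DISTRIBUTE at RR (target: (2*(b+z))): (y+((2*(b*b))+(2*(b+z)))) -> (y+((2*(b*b))+((2*b)+(2*z))))

Answer: (y+((2*(b*b))+((2*b)+(2*z))))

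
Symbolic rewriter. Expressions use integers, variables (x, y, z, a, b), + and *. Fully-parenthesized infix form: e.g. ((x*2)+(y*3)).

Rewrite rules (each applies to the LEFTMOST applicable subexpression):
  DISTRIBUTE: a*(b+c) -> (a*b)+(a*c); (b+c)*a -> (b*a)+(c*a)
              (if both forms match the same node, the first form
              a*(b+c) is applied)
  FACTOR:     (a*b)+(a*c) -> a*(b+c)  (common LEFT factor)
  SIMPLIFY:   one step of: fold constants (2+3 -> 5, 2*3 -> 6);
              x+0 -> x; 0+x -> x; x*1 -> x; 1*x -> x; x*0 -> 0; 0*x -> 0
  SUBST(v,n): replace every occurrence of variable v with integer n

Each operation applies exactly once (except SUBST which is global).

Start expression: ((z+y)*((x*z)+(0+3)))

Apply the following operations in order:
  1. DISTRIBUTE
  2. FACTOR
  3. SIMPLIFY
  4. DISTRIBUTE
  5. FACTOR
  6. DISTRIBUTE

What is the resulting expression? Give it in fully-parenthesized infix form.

Start: ((z+y)*((x*z)+(0+3)))
Apply DISTRIBUTE at root (target: ((z+y)*((x*z)+(0+3)))): ((z+y)*((x*z)+(0+3))) -> (((z+y)*(x*z))+((z+y)*(0+3)))
Apply FACTOR at root (target: (((z+y)*(x*z))+((z+y)*(0+3)))): (((z+y)*(x*z))+((z+y)*(0+3))) -> ((z+y)*((x*z)+(0+3)))
Apply SIMPLIFY at RR (target: (0+3)): ((z+y)*((x*z)+(0+3))) -> ((z+y)*((x*z)+3))
Apply DISTRIBUTE at root (target: ((z+y)*((x*z)+3))): ((z+y)*((x*z)+3)) -> (((z+y)*(x*z))+((z+y)*3))
Apply FACTOR at root (target: (((z+y)*(x*z))+((z+y)*3))): (((z+y)*(x*z))+((z+y)*3)) -> ((z+y)*((x*z)+3))
Apply DISTRIBUTE at root (target: ((z+y)*((x*z)+3))): ((z+y)*((x*z)+3)) -> (((z+y)*(x*z))+((z+y)*3))

Answer: (((z+y)*(x*z))+((z+y)*3))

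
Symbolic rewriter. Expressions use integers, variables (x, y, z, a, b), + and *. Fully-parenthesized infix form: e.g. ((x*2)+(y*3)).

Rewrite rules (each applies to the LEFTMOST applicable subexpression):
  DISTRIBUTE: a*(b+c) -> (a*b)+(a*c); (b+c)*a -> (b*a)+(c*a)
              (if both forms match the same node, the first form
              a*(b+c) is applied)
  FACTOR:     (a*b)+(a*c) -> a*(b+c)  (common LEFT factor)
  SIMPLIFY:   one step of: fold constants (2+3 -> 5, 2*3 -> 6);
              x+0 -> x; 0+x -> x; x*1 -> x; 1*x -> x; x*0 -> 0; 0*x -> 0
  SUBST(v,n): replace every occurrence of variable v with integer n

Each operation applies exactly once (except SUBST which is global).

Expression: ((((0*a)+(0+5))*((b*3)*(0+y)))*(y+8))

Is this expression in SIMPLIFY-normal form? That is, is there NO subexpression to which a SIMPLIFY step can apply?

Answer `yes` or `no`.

Expression: ((((0*a)+(0+5))*((b*3)*(0+y)))*(y+8))
Scanning for simplifiable subexpressions (pre-order)...
  at root: ((((0*a)+(0+5))*((b*3)*(0+y)))*(y+8)) (not simplifiable)
  at L: (((0*a)+(0+5))*((b*3)*(0+y))) (not simplifiable)
  at LL: ((0*a)+(0+5)) (not simplifiable)
  at LLL: (0*a) (SIMPLIFIABLE)
  at LLR: (0+5) (SIMPLIFIABLE)
  at LR: ((b*3)*(0+y)) (not simplifiable)
  at LRL: (b*3) (not simplifiable)
  at LRR: (0+y) (SIMPLIFIABLE)
  at R: (y+8) (not simplifiable)
Found simplifiable subexpr at path LLL: (0*a)
One SIMPLIFY step would give: (((0+(0+5))*((b*3)*(0+y)))*(y+8))
-> NOT in normal form.

Answer: no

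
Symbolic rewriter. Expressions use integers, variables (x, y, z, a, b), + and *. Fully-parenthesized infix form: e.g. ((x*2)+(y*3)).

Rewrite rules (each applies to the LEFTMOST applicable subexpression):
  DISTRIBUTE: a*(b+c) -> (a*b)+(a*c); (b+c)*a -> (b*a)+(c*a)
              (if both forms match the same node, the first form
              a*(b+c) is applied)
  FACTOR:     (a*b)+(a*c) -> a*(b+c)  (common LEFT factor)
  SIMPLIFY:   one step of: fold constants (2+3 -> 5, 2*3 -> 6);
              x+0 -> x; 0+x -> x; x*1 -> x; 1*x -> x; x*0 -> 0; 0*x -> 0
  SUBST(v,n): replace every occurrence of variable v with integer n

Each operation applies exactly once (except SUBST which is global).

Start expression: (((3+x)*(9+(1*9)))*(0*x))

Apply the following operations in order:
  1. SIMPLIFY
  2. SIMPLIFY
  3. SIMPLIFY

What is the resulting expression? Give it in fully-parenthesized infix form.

Start: (((3+x)*(9+(1*9)))*(0*x))
Apply SIMPLIFY at LRR (target: (1*9)): (((3+x)*(9+(1*9)))*(0*x)) -> (((3+x)*(9+9))*(0*x))
Apply SIMPLIFY at LR (target: (9+9)): (((3+x)*(9+9))*(0*x)) -> (((3+x)*18)*(0*x))
Apply SIMPLIFY at R (target: (0*x)): (((3+x)*18)*(0*x)) -> (((3+x)*18)*0)

Answer: (((3+x)*18)*0)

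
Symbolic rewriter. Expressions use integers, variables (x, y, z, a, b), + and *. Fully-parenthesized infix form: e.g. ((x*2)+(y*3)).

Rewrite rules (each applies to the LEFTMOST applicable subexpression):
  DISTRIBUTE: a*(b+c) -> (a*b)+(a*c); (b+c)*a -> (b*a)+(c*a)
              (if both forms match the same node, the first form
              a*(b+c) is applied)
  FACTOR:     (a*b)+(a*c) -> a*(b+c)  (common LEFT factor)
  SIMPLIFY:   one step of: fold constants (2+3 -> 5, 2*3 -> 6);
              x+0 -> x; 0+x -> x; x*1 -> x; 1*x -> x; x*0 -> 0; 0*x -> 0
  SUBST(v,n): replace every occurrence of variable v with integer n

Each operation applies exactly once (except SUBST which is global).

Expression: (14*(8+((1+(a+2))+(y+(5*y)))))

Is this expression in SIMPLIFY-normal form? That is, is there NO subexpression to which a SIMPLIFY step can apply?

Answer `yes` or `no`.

Answer: yes

Derivation:
Expression: (14*(8+((1+(a+2))+(y+(5*y)))))
Scanning for simplifiable subexpressions (pre-order)...
  at root: (14*(8+((1+(a+2))+(y+(5*y))))) (not simplifiable)
  at R: (8+((1+(a+2))+(y+(5*y)))) (not simplifiable)
  at RR: ((1+(a+2))+(y+(5*y))) (not simplifiable)
  at RRL: (1+(a+2)) (not simplifiable)
  at RRLR: (a+2) (not simplifiable)
  at RRR: (y+(5*y)) (not simplifiable)
  at RRRR: (5*y) (not simplifiable)
Result: no simplifiable subexpression found -> normal form.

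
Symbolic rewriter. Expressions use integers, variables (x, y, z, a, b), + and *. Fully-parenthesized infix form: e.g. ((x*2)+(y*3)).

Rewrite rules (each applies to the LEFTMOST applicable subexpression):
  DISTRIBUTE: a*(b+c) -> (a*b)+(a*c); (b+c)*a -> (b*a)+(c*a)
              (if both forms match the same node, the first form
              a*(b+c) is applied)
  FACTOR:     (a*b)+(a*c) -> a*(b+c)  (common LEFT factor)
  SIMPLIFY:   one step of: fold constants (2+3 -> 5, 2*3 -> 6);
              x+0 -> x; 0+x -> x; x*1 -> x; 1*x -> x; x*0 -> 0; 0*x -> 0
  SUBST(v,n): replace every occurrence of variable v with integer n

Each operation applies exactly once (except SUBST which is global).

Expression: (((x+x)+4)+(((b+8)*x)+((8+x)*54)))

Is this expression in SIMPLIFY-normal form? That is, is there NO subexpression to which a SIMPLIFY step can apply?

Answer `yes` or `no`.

Expression: (((x+x)+4)+(((b+8)*x)+((8+x)*54)))
Scanning for simplifiable subexpressions (pre-order)...
  at root: (((x+x)+4)+(((b+8)*x)+((8+x)*54))) (not simplifiable)
  at L: ((x+x)+4) (not simplifiable)
  at LL: (x+x) (not simplifiable)
  at R: (((b+8)*x)+((8+x)*54)) (not simplifiable)
  at RL: ((b+8)*x) (not simplifiable)
  at RLL: (b+8) (not simplifiable)
  at RR: ((8+x)*54) (not simplifiable)
  at RRL: (8+x) (not simplifiable)
Result: no simplifiable subexpression found -> normal form.

Answer: yes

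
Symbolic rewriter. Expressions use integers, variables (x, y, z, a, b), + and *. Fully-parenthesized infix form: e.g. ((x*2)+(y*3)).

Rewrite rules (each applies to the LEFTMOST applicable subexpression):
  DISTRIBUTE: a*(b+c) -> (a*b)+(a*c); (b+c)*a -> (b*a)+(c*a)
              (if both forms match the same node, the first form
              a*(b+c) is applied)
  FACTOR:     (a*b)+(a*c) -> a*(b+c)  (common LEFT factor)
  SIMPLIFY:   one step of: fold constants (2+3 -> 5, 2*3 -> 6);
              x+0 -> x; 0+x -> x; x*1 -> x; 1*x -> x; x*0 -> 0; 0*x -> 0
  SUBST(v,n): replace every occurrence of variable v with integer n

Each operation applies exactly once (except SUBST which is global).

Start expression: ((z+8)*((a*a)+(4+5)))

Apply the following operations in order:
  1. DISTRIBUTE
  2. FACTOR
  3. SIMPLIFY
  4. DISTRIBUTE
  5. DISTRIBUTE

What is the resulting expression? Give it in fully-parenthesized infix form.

Start: ((z+8)*((a*a)+(4+5)))
Apply DISTRIBUTE at root (target: ((z+8)*((a*a)+(4+5)))): ((z+8)*((a*a)+(4+5))) -> (((z+8)*(a*a))+((z+8)*(4+5)))
Apply FACTOR at root (target: (((z+8)*(a*a))+((z+8)*(4+5)))): (((z+8)*(a*a))+((z+8)*(4+5))) -> ((z+8)*((a*a)+(4+5)))
Apply SIMPLIFY at RR (target: (4+5)): ((z+8)*((a*a)+(4+5))) -> ((z+8)*((a*a)+9))
Apply DISTRIBUTE at root (target: ((z+8)*((a*a)+9))): ((z+8)*((a*a)+9)) -> (((z+8)*(a*a))+((z+8)*9))
Apply DISTRIBUTE at L (target: ((z+8)*(a*a))): (((z+8)*(a*a))+((z+8)*9)) -> (((z*(a*a))+(8*(a*a)))+((z+8)*9))

Answer: (((z*(a*a))+(8*(a*a)))+((z+8)*9))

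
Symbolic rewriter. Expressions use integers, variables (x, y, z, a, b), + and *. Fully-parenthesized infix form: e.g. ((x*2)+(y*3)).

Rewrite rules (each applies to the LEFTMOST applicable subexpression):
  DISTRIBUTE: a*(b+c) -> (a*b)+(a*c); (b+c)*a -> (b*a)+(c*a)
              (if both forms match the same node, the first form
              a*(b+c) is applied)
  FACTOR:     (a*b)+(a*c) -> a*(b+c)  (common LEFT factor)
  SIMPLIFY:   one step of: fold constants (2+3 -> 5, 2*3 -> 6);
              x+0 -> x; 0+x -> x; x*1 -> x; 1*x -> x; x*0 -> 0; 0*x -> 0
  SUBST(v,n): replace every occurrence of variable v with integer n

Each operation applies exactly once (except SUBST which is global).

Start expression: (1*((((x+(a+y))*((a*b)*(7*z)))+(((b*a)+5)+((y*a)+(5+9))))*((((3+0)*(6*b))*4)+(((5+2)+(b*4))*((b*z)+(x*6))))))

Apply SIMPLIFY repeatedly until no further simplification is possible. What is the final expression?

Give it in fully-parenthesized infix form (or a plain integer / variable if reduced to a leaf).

Answer: ((((x+(a+y))*((a*b)*(7*z)))+(((b*a)+5)+((y*a)+14)))*(((3*(6*b))*4)+((7+(b*4))*((b*z)+(x*6)))))

Derivation:
Start: (1*((((x+(a+y))*((a*b)*(7*z)))+(((b*a)+5)+((y*a)+(5+9))))*((((3+0)*(6*b))*4)+(((5+2)+(b*4))*((b*z)+(x*6))))))
Step 1: at root: (1*((((x+(a+y))*((a*b)*(7*z)))+(((b*a)+5)+((y*a)+(5+9))))*((((3+0)*(6*b))*4)+(((5+2)+(b*4))*((b*z)+(x*6)))))) -> ((((x+(a+y))*((a*b)*(7*z)))+(((b*a)+5)+((y*a)+(5+9))))*((((3+0)*(6*b))*4)+(((5+2)+(b*4))*((b*z)+(x*6))))); overall: (1*((((x+(a+y))*((a*b)*(7*z)))+(((b*a)+5)+((y*a)+(5+9))))*((((3+0)*(6*b))*4)+(((5+2)+(b*4))*((b*z)+(x*6)))))) -> ((((x+(a+y))*((a*b)*(7*z)))+(((b*a)+5)+((y*a)+(5+9))))*((((3+0)*(6*b))*4)+(((5+2)+(b*4))*((b*z)+(x*6)))))
Step 2: at LRRR: (5+9) -> 14; overall: ((((x+(a+y))*((a*b)*(7*z)))+(((b*a)+5)+((y*a)+(5+9))))*((((3+0)*(6*b))*4)+(((5+2)+(b*4))*((b*z)+(x*6))))) -> ((((x+(a+y))*((a*b)*(7*z)))+(((b*a)+5)+((y*a)+14)))*((((3+0)*(6*b))*4)+(((5+2)+(b*4))*((b*z)+(x*6)))))
Step 3: at RLLL: (3+0) -> 3; overall: ((((x+(a+y))*((a*b)*(7*z)))+(((b*a)+5)+((y*a)+14)))*((((3+0)*(6*b))*4)+(((5+2)+(b*4))*((b*z)+(x*6))))) -> ((((x+(a+y))*((a*b)*(7*z)))+(((b*a)+5)+((y*a)+14)))*(((3*(6*b))*4)+(((5+2)+(b*4))*((b*z)+(x*6)))))
Step 4: at RRLL: (5+2) -> 7; overall: ((((x+(a+y))*((a*b)*(7*z)))+(((b*a)+5)+((y*a)+14)))*(((3*(6*b))*4)+(((5+2)+(b*4))*((b*z)+(x*6))))) -> ((((x+(a+y))*((a*b)*(7*z)))+(((b*a)+5)+((y*a)+14)))*(((3*(6*b))*4)+((7+(b*4))*((b*z)+(x*6)))))
Fixed point: ((((x+(a+y))*((a*b)*(7*z)))+(((b*a)+5)+((y*a)+14)))*(((3*(6*b))*4)+((7+(b*4))*((b*z)+(x*6)))))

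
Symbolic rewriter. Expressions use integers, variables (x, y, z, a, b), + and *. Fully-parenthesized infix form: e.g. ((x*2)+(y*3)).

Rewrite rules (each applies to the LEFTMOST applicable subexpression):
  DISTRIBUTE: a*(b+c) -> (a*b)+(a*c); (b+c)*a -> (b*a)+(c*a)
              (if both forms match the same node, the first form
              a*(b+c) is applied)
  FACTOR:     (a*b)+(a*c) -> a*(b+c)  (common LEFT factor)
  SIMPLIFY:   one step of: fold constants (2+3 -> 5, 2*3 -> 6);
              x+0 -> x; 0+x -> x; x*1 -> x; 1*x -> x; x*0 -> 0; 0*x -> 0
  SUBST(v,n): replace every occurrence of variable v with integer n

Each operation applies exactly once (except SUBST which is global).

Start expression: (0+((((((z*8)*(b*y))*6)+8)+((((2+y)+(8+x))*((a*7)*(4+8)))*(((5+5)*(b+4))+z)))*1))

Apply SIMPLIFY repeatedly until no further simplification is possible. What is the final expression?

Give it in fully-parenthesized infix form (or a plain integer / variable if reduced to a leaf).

Start: (0+((((((z*8)*(b*y))*6)+8)+((((2+y)+(8+x))*((a*7)*(4+8)))*(((5+5)*(b+4))+z)))*1))
Step 1: at root: (0+((((((z*8)*(b*y))*6)+8)+((((2+y)+(8+x))*((a*7)*(4+8)))*(((5+5)*(b+4))+z)))*1)) -> ((((((z*8)*(b*y))*6)+8)+((((2+y)+(8+x))*((a*7)*(4+8)))*(((5+5)*(b+4))+z)))*1); overall: (0+((((((z*8)*(b*y))*6)+8)+((((2+y)+(8+x))*((a*7)*(4+8)))*(((5+5)*(b+4))+z)))*1)) -> ((((((z*8)*(b*y))*6)+8)+((((2+y)+(8+x))*((a*7)*(4+8)))*(((5+5)*(b+4))+z)))*1)
Step 2: at root: ((((((z*8)*(b*y))*6)+8)+((((2+y)+(8+x))*((a*7)*(4+8)))*(((5+5)*(b+4))+z)))*1) -> (((((z*8)*(b*y))*6)+8)+((((2+y)+(8+x))*((a*7)*(4+8)))*(((5+5)*(b+4))+z))); overall: ((((((z*8)*(b*y))*6)+8)+((((2+y)+(8+x))*((a*7)*(4+8)))*(((5+5)*(b+4))+z)))*1) -> (((((z*8)*(b*y))*6)+8)+((((2+y)+(8+x))*((a*7)*(4+8)))*(((5+5)*(b+4))+z)))
Step 3: at RLRR: (4+8) -> 12; overall: (((((z*8)*(b*y))*6)+8)+((((2+y)+(8+x))*((a*7)*(4+8)))*(((5+5)*(b+4))+z))) -> (((((z*8)*(b*y))*6)+8)+((((2+y)+(8+x))*((a*7)*12))*(((5+5)*(b+4))+z)))
Step 4: at RRLL: (5+5) -> 10; overall: (((((z*8)*(b*y))*6)+8)+((((2+y)+(8+x))*((a*7)*12))*(((5+5)*(b+4))+z))) -> (((((z*8)*(b*y))*6)+8)+((((2+y)+(8+x))*((a*7)*12))*((10*(b+4))+z)))
Fixed point: (((((z*8)*(b*y))*6)+8)+((((2+y)+(8+x))*((a*7)*12))*((10*(b+4))+z)))

Answer: (((((z*8)*(b*y))*6)+8)+((((2+y)+(8+x))*((a*7)*12))*((10*(b+4))+z)))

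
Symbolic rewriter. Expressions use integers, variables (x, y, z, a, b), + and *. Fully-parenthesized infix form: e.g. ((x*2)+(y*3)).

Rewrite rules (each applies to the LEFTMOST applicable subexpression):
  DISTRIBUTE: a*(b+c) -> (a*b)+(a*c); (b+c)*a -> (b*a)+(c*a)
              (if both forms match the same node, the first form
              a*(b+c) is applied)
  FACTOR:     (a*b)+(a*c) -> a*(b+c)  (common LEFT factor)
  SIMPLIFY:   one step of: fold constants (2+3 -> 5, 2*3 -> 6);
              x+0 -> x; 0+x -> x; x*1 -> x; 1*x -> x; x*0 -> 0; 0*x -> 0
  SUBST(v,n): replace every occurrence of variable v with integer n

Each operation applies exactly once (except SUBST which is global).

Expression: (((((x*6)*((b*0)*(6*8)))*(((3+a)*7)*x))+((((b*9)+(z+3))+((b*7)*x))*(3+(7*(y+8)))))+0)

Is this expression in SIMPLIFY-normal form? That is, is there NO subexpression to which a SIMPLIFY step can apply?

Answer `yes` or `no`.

Answer: no

Derivation:
Expression: (((((x*6)*((b*0)*(6*8)))*(((3+a)*7)*x))+((((b*9)+(z+3))+((b*7)*x))*(3+(7*(y+8)))))+0)
Scanning for simplifiable subexpressions (pre-order)...
  at root: (((((x*6)*((b*0)*(6*8)))*(((3+a)*7)*x))+((((b*9)+(z+3))+((b*7)*x))*(3+(7*(y+8)))))+0) (SIMPLIFIABLE)
  at L: ((((x*6)*((b*0)*(6*8)))*(((3+a)*7)*x))+((((b*9)+(z+3))+((b*7)*x))*(3+(7*(y+8))))) (not simplifiable)
  at LL: (((x*6)*((b*0)*(6*8)))*(((3+a)*7)*x)) (not simplifiable)
  at LLL: ((x*6)*((b*0)*(6*8))) (not simplifiable)
  at LLLL: (x*6) (not simplifiable)
  at LLLR: ((b*0)*(6*8)) (not simplifiable)
  at LLLRL: (b*0) (SIMPLIFIABLE)
  at LLLRR: (6*8) (SIMPLIFIABLE)
  at LLR: (((3+a)*7)*x) (not simplifiable)
  at LLRL: ((3+a)*7) (not simplifiable)
  at LLRLL: (3+a) (not simplifiable)
  at LR: ((((b*9)+(z+3))+((b*7)*x))*(3+(7*(y+8)))) (not simplifiable)
  at LRL: (((b*9)+(z+3))+((b*7)*x)) (not simplifiable)
  at LRLL: ((b*9)+(z+3)) (not simplifiable)
  at LRLLL: (b*9) (not simplifiable)
  at LRLLR: (z+3) (not simplifiable)
  at LRLR: ((b*7)*x) (not simplifiable)
  at LRLRL: (b*7) (not simplifiable)
  at LRR: (3+(7*(y+8))) (not simplifiable)
  at LRRR: (7*(y+8)) (not simplifiable)
  at LRRRR: (y+8) (not simplifiable)
Found simplifiable subexpr at path root: (((((x*6)*((b*0)*(6*8)))*(((3+a)*7)*x))+((((b*9)+(z+3))+((b*7)*x))*(3+(7*(y+8)))))+0)
One SIMPLIFY step would give: ((((x*6)*((b*0)*(6*8)))*(((3+a)*7)*x))+((((b*9)+(z+3))+((b*7)*x))*(3+(7*(y+8)))))
-> NOT in normal form.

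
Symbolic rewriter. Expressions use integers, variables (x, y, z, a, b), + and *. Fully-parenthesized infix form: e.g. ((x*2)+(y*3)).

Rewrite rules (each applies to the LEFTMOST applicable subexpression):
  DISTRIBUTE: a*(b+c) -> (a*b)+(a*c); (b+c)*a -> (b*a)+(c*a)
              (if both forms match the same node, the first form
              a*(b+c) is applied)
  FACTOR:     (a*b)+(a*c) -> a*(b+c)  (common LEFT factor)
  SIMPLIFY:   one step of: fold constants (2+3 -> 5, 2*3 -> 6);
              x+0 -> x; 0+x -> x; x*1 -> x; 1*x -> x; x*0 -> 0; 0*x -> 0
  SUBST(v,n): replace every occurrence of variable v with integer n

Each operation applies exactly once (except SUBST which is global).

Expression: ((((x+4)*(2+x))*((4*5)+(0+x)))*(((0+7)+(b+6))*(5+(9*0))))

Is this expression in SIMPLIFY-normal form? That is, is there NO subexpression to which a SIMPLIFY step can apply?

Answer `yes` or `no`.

Expression: ((((x+4)*(2+x))*((4*5)+(0+x)))*(((0+7)+(b+6))*(5+(9*0))))
Scanning for simplifiable subexpressions (pre-order)...
  at root: ((((x+4)*(2+x))*((4*5)+(0+x)))*(((0+7)+(b+6))*(5+(9*0)))) (not simplifiable)
  at L: (((x+4)*(2+x))*((4*5)+(0+x))) (not simplifiable)
  at LL: ((x+4)*(2+x)) (not simplifiable)
  at LLL: (x+4) (not simplifiable)
  at LLR: (2+x) (not simplifiable)
  at LR: ((4*5)+(0+x)) (not simplifiable)
  at LRL: (4*5) (SIMPLIFIABLE)
  at LRR: (0+x) (SIMPLIFIABLE)
  at R: (((0+7)+(b+6))*(5+(9*0))) (not simplifiable)
  at RL: ((0+7)+(b+6)) (not simplifiable)
  at RLL: (0+7) (SIMPLIFIABLE)
  at RLR: (b+6) (not simplifiable)
  at RR: (5+(9*0)) (not simplifiable)
  at RRR: (9*0) (SIMPLIFIABLE)
Found simplifiable subexpr at path LRL: (4*5)
One SIMPLIFY step would give: ((((x+4)*(2+x))*(20+(0+x)))*(((0+7)+(b+6))*(5+(9*0))))
-> NOT in normal form.

Answer: no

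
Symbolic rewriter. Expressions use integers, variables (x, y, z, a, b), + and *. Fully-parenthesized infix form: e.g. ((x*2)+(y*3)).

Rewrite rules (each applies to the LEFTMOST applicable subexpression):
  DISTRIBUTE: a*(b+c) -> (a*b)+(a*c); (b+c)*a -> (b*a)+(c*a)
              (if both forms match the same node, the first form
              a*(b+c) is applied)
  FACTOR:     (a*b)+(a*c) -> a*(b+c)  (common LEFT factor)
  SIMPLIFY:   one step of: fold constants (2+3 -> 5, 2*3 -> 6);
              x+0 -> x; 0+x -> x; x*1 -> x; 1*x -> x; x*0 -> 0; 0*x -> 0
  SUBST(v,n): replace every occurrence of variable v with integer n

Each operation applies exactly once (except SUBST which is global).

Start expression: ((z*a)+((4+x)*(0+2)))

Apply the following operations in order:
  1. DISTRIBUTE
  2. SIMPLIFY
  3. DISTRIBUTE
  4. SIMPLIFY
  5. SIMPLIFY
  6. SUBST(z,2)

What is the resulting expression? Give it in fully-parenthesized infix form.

Start: ((z*a)+((4+x)*(0+2)))
Apply DISTRIBUTE at R (target: ((4+x)*(0+2))): ((z*a)+((4+x)*(0+2))) -> ((z*a)+(((4+x)*0)+((4+x)*2)))
Apply SIMPLIFY at RL (target: ((4+x)*0)): ((z*a)+(((4+x)*0)+((4+x)*2))) -> ((z*a)+(0+((4+x)*2)))
Apply DISTRIBUTE at RR (target: ((4+x)*2)): ((z*a)+(0+((4+x)*2))) -> ((z*a)+(0+((4*2)+(x*2))))
Apply SIMPLIFY at R (target: (0+((4*2)+(x*2)))): ((z*a)+(0+((4*2)+(x*2)))) -> ((z*a)+((4*2)+(x*2)))
Apply SIMPLIFY at RL (target: (4*2)): ((z*a)+((4*2)+(x*2))) -> ((z*a)+(8+(x*2)))
Apply SUBST(z,2): ((z*a)+(8+(x*2))) -> ((2*a)+(8+(x*2)))

Answer: ((2*a)+(8+(x*2)))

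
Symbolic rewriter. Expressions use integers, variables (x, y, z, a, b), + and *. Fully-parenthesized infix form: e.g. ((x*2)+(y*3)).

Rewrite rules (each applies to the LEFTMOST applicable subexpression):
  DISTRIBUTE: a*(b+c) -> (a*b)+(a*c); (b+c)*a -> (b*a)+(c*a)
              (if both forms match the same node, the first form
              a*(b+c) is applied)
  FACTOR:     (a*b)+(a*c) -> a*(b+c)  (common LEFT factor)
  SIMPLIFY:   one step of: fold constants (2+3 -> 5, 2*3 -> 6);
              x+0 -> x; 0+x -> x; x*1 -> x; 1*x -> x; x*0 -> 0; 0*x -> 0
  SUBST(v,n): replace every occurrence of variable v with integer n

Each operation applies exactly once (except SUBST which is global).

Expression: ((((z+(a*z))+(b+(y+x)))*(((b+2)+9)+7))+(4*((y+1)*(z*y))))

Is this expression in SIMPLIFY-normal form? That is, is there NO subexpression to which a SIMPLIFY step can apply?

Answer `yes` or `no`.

Answer: yes

Derivation:
Expression: ((((z+(a*z))+(b+(y+x)))*(((b+2)+9)+7))+(4*((y+1)*(z*y))))
Scanning for simplifiable subexpressions (pre-order)...
  at root: ((((z+(a*z))+(b+(y+x)))*(((b+2)+9)+7))+(4*((y+1)*(z*y)))) (not simplifiable)
  at L: (((z+(a*z))+(b+(y+x)))*(((b+2)+9)+7)) (not simplifiable)
  at LL: ((z+(a*z))+(b+(y+x))) (not simplifiable)
  at LLL: (z+(a*z)) (not simplifiable)
  at LLLR: (a*z) (not simplifiable)
  at LLR: (b+(y+x)) (not simplifiable)
  at LLRR: (y+x) (not simplifiable)
  at LR: (((b+2)+9)+7) (not simplifiable)
  at LRL: ((b+2)+9) (not simplifiable)
  at LRLL: (b+2) (not simplifiable)
  at R: (4*((y+1)*(z*y))) (not simplifiable)
  at RR: ((y+1)*(z*y)) (not simplifiable)
  at RRL: (y+1) (not simplifiable)
  at RRR: (z*y) (not simplifiable)
Result: no simplifiable subexpression found -> normal form.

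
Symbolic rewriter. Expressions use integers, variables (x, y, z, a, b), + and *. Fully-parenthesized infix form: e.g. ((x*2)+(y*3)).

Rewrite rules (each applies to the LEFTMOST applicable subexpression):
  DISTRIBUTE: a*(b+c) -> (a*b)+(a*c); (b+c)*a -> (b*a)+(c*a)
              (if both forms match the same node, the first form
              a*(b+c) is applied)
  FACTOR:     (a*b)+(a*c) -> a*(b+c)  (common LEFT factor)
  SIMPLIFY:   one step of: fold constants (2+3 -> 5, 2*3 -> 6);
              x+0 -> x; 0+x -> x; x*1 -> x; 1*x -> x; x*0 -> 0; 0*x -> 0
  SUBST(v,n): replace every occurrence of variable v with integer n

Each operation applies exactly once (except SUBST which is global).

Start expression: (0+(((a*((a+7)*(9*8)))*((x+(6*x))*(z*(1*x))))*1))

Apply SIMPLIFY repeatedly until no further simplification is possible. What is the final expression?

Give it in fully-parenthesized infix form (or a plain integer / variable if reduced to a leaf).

Start: (0+(((a*((a+7)*(9*8)))*((x+(6*x))*(z*(1*x))))*1))
Step 1: at root: (0+(((a*((a+7)*(9*8)))*((x+(6*x))*(z*(1*x))))*1)) -> (((a*((a+7)*(9*8)))*((x+(6*x))*(z*(1*x))))*1); overall: (0+(((a*((a+7)*(9*8)))*((x+(6*x))*(z*(1*x))))*1)) -> (((a*((a+7)*(9*8)))*((x+(6*x))*(z*(1*x))))*1)
Step 2: at root: (((a*((a+7)*(9*8)))*((x+(6*x))*(z*(1*x))))*1) -> ((a*((a+7)*(9*8)))*((x+(6*x))*(z*(1*x)))); overall: (((a*((a+7)*(9*8)))*((x+(6*x))*(z*(1*x))))*1) -> ((a*((a+7)*(9*8)))*((x+(6*x))*(z*(1*x))))
Step 3: at LRR: (9*8) -> 72; overall: ((a*((a+7)*(9*8)))*((x+(6*x))*(z*(1*x)))) -> ((a*((a+7)*72))*((x+(6*x))*(z*(1*x))))
Step 4: at RRR: (1*x) -> x; overall: ((a*((a+7)*72))*((x+(6*x))*(z*(1*x)))) -> ((a*((a+7)*72))*((x+(6*x))*(z*x)))
Fixed point: ((a*((a+7)*72))*((x+(6*x))*(z*x)))

Answer: ((a*((a+7)*72))*((x+(6*x))*(z*x)))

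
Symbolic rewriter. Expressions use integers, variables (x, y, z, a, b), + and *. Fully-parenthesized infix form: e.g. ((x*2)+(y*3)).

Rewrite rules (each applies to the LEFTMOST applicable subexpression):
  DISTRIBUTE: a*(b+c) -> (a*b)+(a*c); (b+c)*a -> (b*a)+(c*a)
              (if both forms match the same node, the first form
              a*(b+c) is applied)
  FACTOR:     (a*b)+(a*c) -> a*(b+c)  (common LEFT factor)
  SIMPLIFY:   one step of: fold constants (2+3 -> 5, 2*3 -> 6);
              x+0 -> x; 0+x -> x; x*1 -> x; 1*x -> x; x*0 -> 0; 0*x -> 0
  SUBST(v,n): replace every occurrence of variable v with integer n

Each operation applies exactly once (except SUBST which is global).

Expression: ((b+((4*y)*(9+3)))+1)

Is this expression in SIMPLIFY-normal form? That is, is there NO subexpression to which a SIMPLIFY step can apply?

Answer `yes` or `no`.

Expression: ((b+((4*y)*(9+3)))+1)
Scanning for simplifiable subexpressions (pre-order)...
  at root: ((b+((4*y)*(9+3)))+1) (not simplifiable)
  at L: (b+((4*y)*(9+3))) (not simplifiable)
  at LR: ((4*y)*(9+3)) (not simplifiable)
  at LRL: (4*y) (not simplifiable)
  at LRR: (9+3) (SIMPLIFIABLE)
Found simplifiable subexpr at path LRR: (9+3)
One SIMPLIFY step would give: ((b+((4*y)*12))+1)
-> NOT in normal form.

Answer: no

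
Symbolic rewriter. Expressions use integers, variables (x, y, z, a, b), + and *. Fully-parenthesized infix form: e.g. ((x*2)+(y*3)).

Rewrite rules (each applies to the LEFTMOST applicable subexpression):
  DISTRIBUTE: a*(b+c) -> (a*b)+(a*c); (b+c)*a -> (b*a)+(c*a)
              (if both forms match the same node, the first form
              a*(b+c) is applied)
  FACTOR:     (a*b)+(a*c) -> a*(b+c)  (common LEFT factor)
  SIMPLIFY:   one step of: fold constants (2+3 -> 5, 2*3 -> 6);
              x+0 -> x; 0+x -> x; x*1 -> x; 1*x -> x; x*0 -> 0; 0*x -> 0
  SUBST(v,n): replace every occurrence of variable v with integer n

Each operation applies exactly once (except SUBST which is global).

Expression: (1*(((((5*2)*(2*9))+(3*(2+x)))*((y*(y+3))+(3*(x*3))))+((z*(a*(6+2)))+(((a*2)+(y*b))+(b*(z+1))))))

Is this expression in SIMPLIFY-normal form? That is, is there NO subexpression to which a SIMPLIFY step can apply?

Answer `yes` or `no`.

Answer: no

Derivation:
Expression: (1*(((((5*2)*(2*9))+(3*(2+x)))*((y*(y+3))+(3*(x*3))))+((z*(a*(6+2)))+(((a*2)+(y*b))+(b*(z+1))))))
Scanning for simplifiable subexpressions (pre-order)...
  at root: (1*(((((5*2)*(2*9))+(3*(2+x)))*((y*(y+3))+(3*(x*3))))+((z*(a*(6+2)))+(((a*2)+(y*b))+(b*(z+1)))))) (SIMPLIFIABLE)
  at R: (((((5*2)*(2*9))+(3*(2+x)))*((y*(y+3))+(3*(x*3))))+((z*(a*(6+2)))+(((a*2)+(y*b))+(b*(z+1))))) (not simplifiable)
  at RL: ((((5*2)*(2*9))+(3*(2+x)))*((y*(y+3))+(3*(x*3)))) (not simplifiable)
  at RLL: (((5*2)*(2*9))+(3*(2+x))) (not simplifiable)
  at RLLL: ((5*2)*(2*9)) (not simplifiable)
  at RLLLL: (5*2) (SIMPLIFIABLE)
  at RLLLR: (2*9) (SIMPLIFIABLE)
  at RLLR: (3*(2+x)) (not simplifiable)
  at RLLRR: (2+x) (not simplifiable)
  at RLR: ((y*(y+3))+(3*(x*3))) (not simplifiable)
  at RLRL: (y*(y+3)) (not simplifiable)
  at RLRLR: (y+3) (not simplifiable)
  at RLRR: (3*(x*3)) (not simplifiable)
  at RLRRR: (x*3) (not simplifiable)
  at RR: ((z*(a*(6+2)))+(((a*2)+(y*b))+(b*(z+1)))) (not simplifiable)
  at RRL: (z*(a*(6+2))) (not simplifiable)
  at RRLR: (a*(6+2)) (not simplifiable)
  at RRLRR: (6+2) (SIMPLIFIABLE)
  at RRR: (((a*2)+(y*b))+(b*(z+1))) (not simplifiable)
  at RRRL: ((a*2)+(y*b)) (not simplifiable)
  at RRRLL: (a*2) (not simplifiable)
  at RRRLR: (y*b) (not simplifiable)
  at RRRR: (b*(z+1)) (not simplifiable)
  at RRRRR: (z+1) (not simplifiable)
Found simplifiable subexpr at path root: (1*(((((5*2)*(2*9))+(3*(2+x)))*((y*(y+3))+(3*(x*3))))+((z*(a*(6+2)))+(((a*2)+(y*b))+(b*(z+1))))))
One SIMPLIFY step would give: (((((5*2)*(2*9))+(3*(2+x)))*((y*(y+3))+(3*(x*3))))+((z*(a*(6+2)))+(((a*2)+(y*b))+(b*(z+1)))))
-> NOT in normal form.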